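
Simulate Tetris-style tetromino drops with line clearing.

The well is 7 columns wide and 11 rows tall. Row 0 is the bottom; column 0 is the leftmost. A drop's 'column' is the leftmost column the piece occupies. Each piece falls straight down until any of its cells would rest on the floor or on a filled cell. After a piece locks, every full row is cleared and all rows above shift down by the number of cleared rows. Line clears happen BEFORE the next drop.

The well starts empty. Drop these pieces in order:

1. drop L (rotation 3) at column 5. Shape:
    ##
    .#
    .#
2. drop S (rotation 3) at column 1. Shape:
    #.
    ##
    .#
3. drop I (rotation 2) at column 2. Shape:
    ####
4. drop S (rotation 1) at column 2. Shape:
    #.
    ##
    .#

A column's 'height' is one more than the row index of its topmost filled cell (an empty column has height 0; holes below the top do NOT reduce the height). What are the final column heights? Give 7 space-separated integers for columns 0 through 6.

Answer: 0 3 7 6 4 4 3

Derivation:
Drop 1: L rot3 at col 5 lands with bottom-row=0; cleared 0 line(s) (total 0); column heights now [0 0 0 0 0 3 3], max=3
Drop 2: S rot3 at col 1 lands with bottom-row=0; cleared 0 line(s) (total 0); column heights now [0 3 2 0 0 3 3], max=3
Drop 3: I rot2 at col 2 lands with bottom-row=3; cleared 0 line(s) (total 0); column heights now [0 3 4 4 4 4 3], max=4
Drop 4: S rot1 at col 2 lands with bottom-row=4; cleared 0 line(s) (total 0); column heights now [0 3 7 6 4 4 3], max=7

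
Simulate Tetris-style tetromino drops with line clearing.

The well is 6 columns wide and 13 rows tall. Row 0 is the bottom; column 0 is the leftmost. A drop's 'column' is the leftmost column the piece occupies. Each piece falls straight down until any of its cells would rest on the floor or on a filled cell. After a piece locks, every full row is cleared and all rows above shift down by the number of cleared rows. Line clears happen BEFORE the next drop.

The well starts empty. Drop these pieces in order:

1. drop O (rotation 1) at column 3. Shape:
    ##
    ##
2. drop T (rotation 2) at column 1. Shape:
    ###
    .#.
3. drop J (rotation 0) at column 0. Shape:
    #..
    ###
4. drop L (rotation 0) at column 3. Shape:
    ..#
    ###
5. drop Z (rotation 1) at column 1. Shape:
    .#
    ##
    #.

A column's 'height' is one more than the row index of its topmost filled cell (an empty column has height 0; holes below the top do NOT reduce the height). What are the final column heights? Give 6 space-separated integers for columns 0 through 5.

Drop 1: O rot1 at col 3 lands with bottom-row=0; cleared 0 line(s) (total 0); column heights now [0 0 0 2 2 0], max=2
Drop 2: T rot2 at col 1 lands with bottom-row=1; cleared 0 line(s) (total 0); column heights now [0 3 3 3 2 0], max=3
Drop 3: J rot0 at col 0 lands with bottom-row=3; cleared 0 line(s) (total 0); column heights now [5 4 4 3 2 0], max=5
Drop 4: L rot0 at col 3 lands with bottom-row=3; cleared 1 line(s) (total 1); column heights now [4 3 3 3 2 4], max=4
Drop 5: Z rot1 at col 1 lands with bottom-row=3; cleared 0 line(s) (total 1); column heights now [4 5 6 3 2 4], max=6

Answer: 4 5 6 3 2 4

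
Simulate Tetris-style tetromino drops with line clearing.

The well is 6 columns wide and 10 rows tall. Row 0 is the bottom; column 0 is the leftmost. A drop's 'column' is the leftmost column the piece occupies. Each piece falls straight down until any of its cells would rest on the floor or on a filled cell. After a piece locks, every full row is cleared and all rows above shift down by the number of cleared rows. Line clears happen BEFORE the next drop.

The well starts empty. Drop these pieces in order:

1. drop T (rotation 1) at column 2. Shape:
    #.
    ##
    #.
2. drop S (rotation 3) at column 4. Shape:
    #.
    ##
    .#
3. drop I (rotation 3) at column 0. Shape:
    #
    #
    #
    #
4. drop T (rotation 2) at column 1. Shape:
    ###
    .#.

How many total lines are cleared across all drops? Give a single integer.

Answer: 0

Derivation:
Drop 1: T rot1 at col 2 lands with bottom-row=0; cleared 0 line(s) (total 0); column heights now [0 0 3 2 0 0], max=3
Drop 2: S rot3 at col 4 lands with bottom-row=0; cleared 0 line(s) (total 0); column heights now [0 0 3 2 3 2], max=3
Drop 3: I rot3 at col 0 lands with bottom-row=0; cleared 0 line(s) (total 0); column heights now [4 0 3 2 3 2], max=4
Drop 4: T rot2 at col 1 lands with bottom-row=3; cleared 0 line(s) (total 0); column heights now [4 5 5 5 3 2], max=5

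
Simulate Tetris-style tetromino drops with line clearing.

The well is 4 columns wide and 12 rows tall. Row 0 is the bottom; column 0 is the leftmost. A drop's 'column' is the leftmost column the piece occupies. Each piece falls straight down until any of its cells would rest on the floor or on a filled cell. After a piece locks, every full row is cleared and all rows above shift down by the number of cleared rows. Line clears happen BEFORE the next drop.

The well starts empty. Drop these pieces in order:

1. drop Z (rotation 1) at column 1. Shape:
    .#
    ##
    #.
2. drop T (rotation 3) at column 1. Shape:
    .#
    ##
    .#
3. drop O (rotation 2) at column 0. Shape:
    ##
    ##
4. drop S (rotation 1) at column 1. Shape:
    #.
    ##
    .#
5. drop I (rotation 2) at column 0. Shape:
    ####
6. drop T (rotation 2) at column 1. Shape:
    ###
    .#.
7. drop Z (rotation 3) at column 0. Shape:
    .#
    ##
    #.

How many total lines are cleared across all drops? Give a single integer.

Answer: 2

Derivation:
Drop 1: Z rot1 at col 1 lands with bottom-row=0; cleared 0 line(s) (total 0); column heights now [0 2 3 0], max=3
Drop 2: T rot3 at col 1 lands with bottom-row=3; cleared 0 line(s) (total 0); column heights now [0 5 6 0], max=6
Drop 3: O rot2 at col 0 lands with bottom-row=5; cleared 0 line(s) (total 0); column heights now [7 7 6 0], max=7
Drop 4: S rot1 at col 1 lands with bottom-row=6; cleared 0 line(s) (total 0); column heights now [7 9 8 0], max=9
Drop 5: I rot2 at col 0 lands with bottom-row=9; cleared 1 line(s) (total 1); column heights now [7 9 8 0], max=9
Drop 6: T rot2 at col 1 lands with bottom-row=8; cleared 0 line(s) (total 1); column heights now [7 10 10 10], max=10
Drop 7: Z rot3 at col 0 lands with bottom-row=9; cleared 1 line(s) (total 2); column heights now [10 11 9 0], max=11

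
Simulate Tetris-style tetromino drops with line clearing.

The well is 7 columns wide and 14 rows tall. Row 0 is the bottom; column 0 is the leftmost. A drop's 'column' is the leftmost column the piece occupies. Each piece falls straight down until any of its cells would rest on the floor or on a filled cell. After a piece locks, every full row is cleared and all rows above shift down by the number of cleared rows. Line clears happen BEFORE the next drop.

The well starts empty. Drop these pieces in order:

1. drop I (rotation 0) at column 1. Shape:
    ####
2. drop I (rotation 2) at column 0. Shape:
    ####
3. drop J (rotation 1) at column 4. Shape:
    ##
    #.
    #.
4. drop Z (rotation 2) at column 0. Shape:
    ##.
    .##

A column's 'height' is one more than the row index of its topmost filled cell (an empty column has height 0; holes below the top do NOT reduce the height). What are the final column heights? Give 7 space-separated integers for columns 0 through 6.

Drop 1: I rot0 at col 1 lands with bottom-row=0; cleared 0 line(s) (total 0); column heights now [0 1 1 1 1 0 0], max=1
Drop 2: I rot2 at col 0 lands with bottom-row=1; cleared 0 line(s) (total 0); column heights now [2 2 2 2 1 0 0], max=2
Drop 3: J rot1 at col 4 lands with bottom-row=1; cleared 0 line(s) (total 0); column heights now [2 2 2 2 4 4 0], max=4
Drop 4: Z rot2 at col 0 lands with bottom-row=2; cleared 0 line(s) (total 0); column heights now [4 4 3 2 4 4 0], max=4

Answer: 4 4 3 2 4 4 0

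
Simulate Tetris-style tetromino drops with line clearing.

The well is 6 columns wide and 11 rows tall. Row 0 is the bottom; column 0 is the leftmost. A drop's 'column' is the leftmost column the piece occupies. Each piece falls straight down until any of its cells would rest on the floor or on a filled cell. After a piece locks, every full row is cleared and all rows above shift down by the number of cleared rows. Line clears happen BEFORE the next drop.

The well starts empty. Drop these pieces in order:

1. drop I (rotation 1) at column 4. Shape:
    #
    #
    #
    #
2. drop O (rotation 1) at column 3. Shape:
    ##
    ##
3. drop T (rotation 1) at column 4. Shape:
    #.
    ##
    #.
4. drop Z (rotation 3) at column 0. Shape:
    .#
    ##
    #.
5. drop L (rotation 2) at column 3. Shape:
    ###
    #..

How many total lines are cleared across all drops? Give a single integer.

Drop 1: I rot1 at col 4 lands with bottom-row=0; cleared 0 line(s) (total 0); column heights now [0 0 0 0 4 0], max=4
Drop 2: O rot1 at col 3 lands with bottom-row=4; cleared 0 line(s) (total 0); column heights now [0 0 0 6 6 0], max=6
Drop 3: T rot1 at col 4 lands with bottom-row=6; cleared 0 line(s) (total 0); column heights now [0 0 0 6 9 8], max=9
Drop 4: Z rot3 at col 0 lands with bottom-row=0; cleared 0 line(s) (total 0); column heights now [2 3 0 6 9 8], max=9
Drop 5: L rot2 at col 3 lands with bottom-row=8; cleared 0 line(s) (total 0); column heights now [2 3 0 10 10 10], max=10

Answer: 0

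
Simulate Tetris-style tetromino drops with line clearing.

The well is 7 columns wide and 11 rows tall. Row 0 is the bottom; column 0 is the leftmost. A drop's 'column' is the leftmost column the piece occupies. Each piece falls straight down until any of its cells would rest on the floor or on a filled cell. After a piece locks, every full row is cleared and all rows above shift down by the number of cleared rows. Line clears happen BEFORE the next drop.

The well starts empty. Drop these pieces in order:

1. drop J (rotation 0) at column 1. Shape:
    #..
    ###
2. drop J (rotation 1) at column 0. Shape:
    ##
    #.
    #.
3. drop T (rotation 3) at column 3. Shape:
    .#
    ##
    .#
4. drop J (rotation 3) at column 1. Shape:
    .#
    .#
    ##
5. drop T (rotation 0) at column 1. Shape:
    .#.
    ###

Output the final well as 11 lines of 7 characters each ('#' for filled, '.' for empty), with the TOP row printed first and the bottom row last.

Drop 1: J rot0 at col 1 lands with bottom-row=0; cleared 0 line(s) (total 0); column heights now [0 2 1 1 0 0 0], max=2
Drop 2: J rot1 at col 0 lands with bottom-row=0; cleared 0 line(s) (total 0); column heights now [3 3 1 1 0 0 0], max=3
Drop 3: T rot3 at col 3 lands with bottom-row=0; cleared 0 line(s) (total 0); column heights now [3 3 1 2 3 0 0], max=3
Drop 4: J rot3 at col 1 lands with bottom-row=3; cleared 0 line(s) (total 0); column heights now [3 4 6 2 3 0 0], max=6
Drop 5: T rot0 at col 1 lands with bottom-row=6; cleared 0 line(s) (total 0); column heights now [3 7 8 7 3 0 0], max=8

Answer: .......
.......
.......
..#....
.###...
..#....
..#....
.##....
##..#..
##.##..
#####..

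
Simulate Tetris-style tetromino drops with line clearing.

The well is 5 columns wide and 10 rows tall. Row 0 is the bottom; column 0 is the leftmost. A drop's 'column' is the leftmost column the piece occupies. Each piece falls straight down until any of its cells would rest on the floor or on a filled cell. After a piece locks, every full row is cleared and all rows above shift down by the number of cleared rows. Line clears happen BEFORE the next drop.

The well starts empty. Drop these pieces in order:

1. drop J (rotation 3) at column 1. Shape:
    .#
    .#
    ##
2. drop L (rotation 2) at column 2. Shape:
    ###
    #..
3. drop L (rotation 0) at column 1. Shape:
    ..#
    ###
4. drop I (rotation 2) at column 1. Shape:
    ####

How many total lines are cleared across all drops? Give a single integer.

Drop 1: J rot3 at col 1 lands with bottom-row=0; cleared 0 line(s) (total 0); column heights now [0 1 3 0 0], max=3
Drop 2: L rot2 at col 2 lands with bottom-row=3; cleared 0 line(s) (total 0); column heights now [0 1 5 5 5], max=5
Drop 3: L rot0 at col 1 lands with bottom-row=5; cleared 0 line(s) (total 0); column heights now [0 6 6 7 5], max=7
Drop 4: I rot2 at col 1 lands with bottom-row=7; cleared 0 line(s) (total 0); column heights now [0 8 8 8 8], max=8

Answer: 0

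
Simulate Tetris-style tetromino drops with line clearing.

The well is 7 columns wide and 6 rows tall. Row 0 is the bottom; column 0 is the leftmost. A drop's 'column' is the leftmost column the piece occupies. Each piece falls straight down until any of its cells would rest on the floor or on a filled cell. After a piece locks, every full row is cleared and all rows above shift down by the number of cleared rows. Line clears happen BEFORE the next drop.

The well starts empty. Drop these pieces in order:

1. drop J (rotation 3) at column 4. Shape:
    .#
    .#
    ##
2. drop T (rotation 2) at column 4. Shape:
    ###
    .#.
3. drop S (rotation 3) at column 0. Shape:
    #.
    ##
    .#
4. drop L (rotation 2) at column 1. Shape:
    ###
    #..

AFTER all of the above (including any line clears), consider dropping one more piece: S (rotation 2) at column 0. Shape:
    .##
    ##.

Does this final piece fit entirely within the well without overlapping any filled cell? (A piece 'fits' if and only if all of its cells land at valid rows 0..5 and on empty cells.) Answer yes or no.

Answer: yes

Derivation:
Drop 1: J rot3 at col 4 lands with bottom-row=0; cleared 0 line(s) (total 0); column heights now [0 0 0 0 1 3 0], max=3
Drop 2: T rot2 at col 4 lands with bottom-row=3; cleared 0 line(s) (total 0); column heights now [0 0 0 0 5 5 5], max=5
Drop 3: S rot3 at col 0 lands with bottom-row=0; cleared 0 line(s) (total 0); column heights now [3 2 0 0 5 5 5], max=5
Drop 4: L rot2 at col 1 lands with bottom-row=2; cleared 0 line(s) (total 0); column heights now [3 4 4 4 5 5 5], max=5
Test piece S rot2 at col 0 (width 3): heights before test = [3 4 4 4 5 5 5]; fits = True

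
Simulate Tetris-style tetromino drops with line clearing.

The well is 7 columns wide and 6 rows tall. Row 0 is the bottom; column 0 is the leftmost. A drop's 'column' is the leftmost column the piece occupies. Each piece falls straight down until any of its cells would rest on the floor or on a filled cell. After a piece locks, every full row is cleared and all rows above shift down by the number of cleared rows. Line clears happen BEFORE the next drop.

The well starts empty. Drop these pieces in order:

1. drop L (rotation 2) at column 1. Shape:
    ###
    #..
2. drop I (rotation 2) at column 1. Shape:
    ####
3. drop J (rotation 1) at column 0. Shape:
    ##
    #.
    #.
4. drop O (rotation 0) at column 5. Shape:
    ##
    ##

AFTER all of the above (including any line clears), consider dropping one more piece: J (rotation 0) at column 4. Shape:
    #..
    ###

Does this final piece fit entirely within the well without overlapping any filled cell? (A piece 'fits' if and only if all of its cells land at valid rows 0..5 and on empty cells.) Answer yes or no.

Drop 1: L rot2 at col 1 lands with bottom-row=0; cleared 0 line(s) (total 0); column heights now [0 2 2 2 0 0 0], max=2
Drop 2: I rot2 at col 1 lands with bottom-row=2; cleared 0 line(s) (total 0); column heights now [0 3 3 3 3 0 0], max=3
Drop 3: J rot1 at col 0 lands with bottom-row=1; cleared 0 line(s) (total 0); column heights now [4 4 3 3 3 0 0], max=4
Drop 4: O rot0 at col 5 lands with bottom-row=0; cleared 0 line(s) (total 0); column heights now [4 4 3 3 3 2 2], max=4
Test piece J rot0 at col 4 (width 3): heights before test = [4 4 3 3 3 2 2]; fits = True

Answer: yes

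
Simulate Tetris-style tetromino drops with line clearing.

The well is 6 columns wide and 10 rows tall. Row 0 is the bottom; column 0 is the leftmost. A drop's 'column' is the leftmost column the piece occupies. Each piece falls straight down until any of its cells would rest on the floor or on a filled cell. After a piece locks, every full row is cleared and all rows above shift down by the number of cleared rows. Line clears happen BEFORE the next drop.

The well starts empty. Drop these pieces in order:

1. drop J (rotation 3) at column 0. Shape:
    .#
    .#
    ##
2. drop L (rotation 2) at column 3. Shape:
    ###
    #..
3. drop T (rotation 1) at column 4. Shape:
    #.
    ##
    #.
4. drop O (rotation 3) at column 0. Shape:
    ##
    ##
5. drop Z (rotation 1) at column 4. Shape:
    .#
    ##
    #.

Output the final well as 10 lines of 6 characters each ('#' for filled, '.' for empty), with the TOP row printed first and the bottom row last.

Answer: ......
......
.....#
....##
....#.
##..#.
##..##
.#..#.
.#.###
##.#..

Derivation:
Drop 1: J rot3 at col 0 lands with bottom-row=0; cleared 0 line(s) (total 0); column heights now [1 3 0 0 0 0], max=3
Drop 2: L rot2 at col 3 lands with bottom-row=0; cleared 0 line(s) (total 0); column heights now [1 3 0 2 2 2], max=3
Drop 3: T rot1 at col 4 lands with bottom-row=2; cleared 0 line(s) (total 0); column heights now [1 3 0 2 5 4], max=5
Drop 4: O rot3 at col 0 lands with bottom-row=3; cleared 0 line(s) (total 0); column heights now [5 5 0 2 5 4], max=5
Drop 5: Z rot1 at col 4 lands with bottom-row=5; cleared 0 line(s) (total 0); column heights now [5 5 0 2 7 8], max=8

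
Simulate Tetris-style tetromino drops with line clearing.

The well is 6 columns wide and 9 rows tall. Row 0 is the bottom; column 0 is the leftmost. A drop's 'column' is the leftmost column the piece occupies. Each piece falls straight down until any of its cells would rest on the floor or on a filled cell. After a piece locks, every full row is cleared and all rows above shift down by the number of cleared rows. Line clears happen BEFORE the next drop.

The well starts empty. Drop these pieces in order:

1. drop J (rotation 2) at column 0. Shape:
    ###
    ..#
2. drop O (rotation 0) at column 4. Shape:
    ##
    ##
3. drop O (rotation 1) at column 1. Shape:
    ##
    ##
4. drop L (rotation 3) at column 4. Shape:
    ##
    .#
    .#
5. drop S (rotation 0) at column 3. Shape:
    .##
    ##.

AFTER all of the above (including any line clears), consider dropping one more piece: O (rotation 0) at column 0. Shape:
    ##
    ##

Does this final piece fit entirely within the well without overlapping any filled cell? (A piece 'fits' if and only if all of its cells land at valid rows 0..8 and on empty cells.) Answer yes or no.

Drop 1: J rot2 at col 0 lands with bottom-row=0; cleared 0 line(s) (total 0); column heights now [2 2 2 0 0 0], max=2
Drop 2: O rot0 at col 4 lands with bottom-row=0; cleared 0 line(s) (total 0); column heights now [2 2 2 0 2 2], max=2
Drop 3: O rot1 at col 1 lands with bottom-row=2; cleared 0 line(s) (total 0); column heights now [2 4 4 0 2 2], max=4
Drop 4: L rot3 at col 4 lands with bottom-row=2; cleared 0 line(s) (total 0); column heights now [2 4 4 0 5 5], max=5
Drop 5: S rot0 at col 3 lands with bottom-row=5; cleared 0 line(s) (total 0); column heights now [2 4 4 6 7 7], max=7
Test piece O rot0 at col 0 (width 2): heights before test = [2 4 4 6 7 7]; fits = True

Answer: yes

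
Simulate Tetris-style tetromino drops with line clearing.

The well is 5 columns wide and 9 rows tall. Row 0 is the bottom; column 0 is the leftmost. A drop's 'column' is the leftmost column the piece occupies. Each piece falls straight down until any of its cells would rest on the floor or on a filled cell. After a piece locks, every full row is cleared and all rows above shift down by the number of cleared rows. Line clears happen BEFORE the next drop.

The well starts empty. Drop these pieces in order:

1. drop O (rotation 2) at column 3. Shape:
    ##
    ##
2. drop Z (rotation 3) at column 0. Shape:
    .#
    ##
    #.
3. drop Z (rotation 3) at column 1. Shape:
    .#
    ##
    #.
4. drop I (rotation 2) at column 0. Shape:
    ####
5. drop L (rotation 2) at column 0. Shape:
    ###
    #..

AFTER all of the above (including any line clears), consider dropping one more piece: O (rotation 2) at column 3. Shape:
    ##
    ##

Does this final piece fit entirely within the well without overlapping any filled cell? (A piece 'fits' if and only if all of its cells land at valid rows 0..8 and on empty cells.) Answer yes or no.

Drop 1: O rot2 at col 3 lands with bottom-row=0; cleared 0 line(s) (total 0); column heights now [0 0 0 2 2], max=2
Drop 2: Z rot3 at col 0 lands with bottom-row=0; cleared 0 line(s) (total 0); column heights now [2 3 0 2 2], max=3
Drop 3: Z rot3 at col 1 lands with bottom-row=3; cleared 0 line(s) (total 0); column heights now [2 5 6 2 2], max=6
Drop 4: I rot2 at col 0 lands with bottom-row=6; cleared 0 line(s) (total 0); column heights now [7 7 7 7 2], max=7
Drop 5: L rot2 at col 0 lands with bottom-row=7; cleared 0 line(s) (total 0); column heights now [9 9 9 7 2], max=9
Test piece O rot2 at col 3 (width 2): heights before test = [9 9 9 7 2]; fits = True

Answer: yes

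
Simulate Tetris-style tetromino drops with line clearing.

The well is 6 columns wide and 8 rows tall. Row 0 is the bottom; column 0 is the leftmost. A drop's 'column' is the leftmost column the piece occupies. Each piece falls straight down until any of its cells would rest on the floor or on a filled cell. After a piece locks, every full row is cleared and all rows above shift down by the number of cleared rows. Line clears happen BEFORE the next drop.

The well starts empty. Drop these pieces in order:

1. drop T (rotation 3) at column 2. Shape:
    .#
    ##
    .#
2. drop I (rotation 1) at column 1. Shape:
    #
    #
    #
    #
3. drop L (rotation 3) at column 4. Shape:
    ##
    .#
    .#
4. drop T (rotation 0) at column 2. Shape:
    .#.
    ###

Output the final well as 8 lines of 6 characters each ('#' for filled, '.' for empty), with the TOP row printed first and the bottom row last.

Answer: ......
......
......
...#..
.####.
.#.###
.###.#
.#.#.#

Derivation:
Drop 1: T rot3 at col 2 lands with bottom-row=0; cleared 0 line(s) (total 0); column heights now [0 0 2 3 0 0], max=3
Drop 2: I rot1 at col 1 lands with bottom-row=0; cleared 0 line(s) (total 0); column heights now [0 4 2 3 0 0], max=4
Drop 3: L rot3 at col 4 lands with bottom-row=0; cleared 0 line(s) (total 0); column heights now [0 4 2 3 3 3], max=4
Drop 4: T rot0 at col 2 lands with bottom-row=3; cleared 0 line(s) (total 0); column heights now [0 4 4 5 4 3], max=5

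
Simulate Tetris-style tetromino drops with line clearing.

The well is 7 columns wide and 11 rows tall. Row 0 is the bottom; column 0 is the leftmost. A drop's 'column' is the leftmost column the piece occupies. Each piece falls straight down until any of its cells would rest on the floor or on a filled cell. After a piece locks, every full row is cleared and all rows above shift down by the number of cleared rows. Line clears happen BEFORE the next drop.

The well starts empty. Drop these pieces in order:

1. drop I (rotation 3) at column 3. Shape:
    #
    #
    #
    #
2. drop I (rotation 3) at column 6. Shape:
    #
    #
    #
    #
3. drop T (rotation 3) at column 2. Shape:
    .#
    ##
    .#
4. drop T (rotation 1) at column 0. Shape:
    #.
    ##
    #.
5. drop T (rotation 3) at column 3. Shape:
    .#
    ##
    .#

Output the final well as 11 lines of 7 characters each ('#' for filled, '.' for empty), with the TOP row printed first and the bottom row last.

Answer: .......
.......
....#..
...##..
...##..
..##...
...#...
...#..#
#..#..#
##.#..#
#..#..#

Derivation:
Drop 1: I rot3 at col 3 lands with bottom-row=0; cleared 0 line(s) (total 0); column heights now [0 0 0 4 0 0 0], max=4
Drop 2: I rot3 at col 6 lands with bottom-row=0; cleared 0 line(s) (total 0); column heights now [0 0 0 4 0 0 4], max=4
Drop 3: T rot3 at col 2 lands with bottom-row=4; cleared 0 line(s) (total 0); column heights now [0 0 6 7 0 0 4], max=7
Drop 4: T rot1 at col 0 lands with bottom-row=0; cleared 0 line(s) (total 0); column heights now [3 2 6 7 0 0 4], max=7
Drop 5: T rot3 at col 3 lands with bottom-row=6; cleared 0 line(s) (total 0); column heights now [3 2 6 8 9 0 4], max=9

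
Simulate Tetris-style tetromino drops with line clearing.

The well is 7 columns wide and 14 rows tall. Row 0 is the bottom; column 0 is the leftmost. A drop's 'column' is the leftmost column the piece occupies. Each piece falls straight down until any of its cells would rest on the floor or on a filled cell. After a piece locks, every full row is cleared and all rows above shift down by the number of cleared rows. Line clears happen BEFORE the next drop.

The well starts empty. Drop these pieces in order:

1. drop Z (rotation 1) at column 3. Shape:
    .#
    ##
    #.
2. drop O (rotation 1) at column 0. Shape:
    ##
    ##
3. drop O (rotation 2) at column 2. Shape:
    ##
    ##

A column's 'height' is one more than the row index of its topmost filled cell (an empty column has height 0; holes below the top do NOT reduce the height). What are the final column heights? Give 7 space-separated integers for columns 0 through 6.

Answer: 2 2 4 4 3 0 0

Derivation:
Drop 1: Z rot1 at col 3 lands with bottom-row=0; cleared 0 line(s) (total 0); column heights now [0 0 0 2 3 0 0], max=3
Drop 2: O rot1 at col 0 lands with bottom-row=0; cleared 0 line(s) (total 0); column heights now [2 2 0 2 3 0 0], max=3
Drop 3: O rot2 at col 2 lands with bottom-row=2; cleared 0 line(s) (total 0); column heights now [2 2 4 4 3 0 0], max=4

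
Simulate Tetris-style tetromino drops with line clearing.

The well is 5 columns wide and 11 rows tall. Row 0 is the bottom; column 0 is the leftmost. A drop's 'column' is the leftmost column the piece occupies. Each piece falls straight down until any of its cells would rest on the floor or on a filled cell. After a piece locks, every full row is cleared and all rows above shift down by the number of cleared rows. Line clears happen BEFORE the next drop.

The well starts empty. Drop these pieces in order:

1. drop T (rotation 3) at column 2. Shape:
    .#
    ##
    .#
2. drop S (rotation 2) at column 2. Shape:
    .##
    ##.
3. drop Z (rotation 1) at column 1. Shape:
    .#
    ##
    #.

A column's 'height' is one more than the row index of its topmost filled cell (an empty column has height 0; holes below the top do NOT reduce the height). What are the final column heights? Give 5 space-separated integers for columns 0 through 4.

Answer: 0 5 6 5 5

Derivation:
Drop 1: T rot3 at col 2 lands with bottom-row=0; cleared 0 line(s) (total 0); column heights now [0 0 2 3 0], max=3
Drop 2: S rot2 at col 2 lands with bottom-row=3; cleared 0 line(s) (total 0); column heights now [0 0 4 5 5], max=5
Drop 3: Z rot1 at col 1 lands with bottom-row=3; cleared 0 line(s) (total 0); column heights now [0 5 6 5 5], max=6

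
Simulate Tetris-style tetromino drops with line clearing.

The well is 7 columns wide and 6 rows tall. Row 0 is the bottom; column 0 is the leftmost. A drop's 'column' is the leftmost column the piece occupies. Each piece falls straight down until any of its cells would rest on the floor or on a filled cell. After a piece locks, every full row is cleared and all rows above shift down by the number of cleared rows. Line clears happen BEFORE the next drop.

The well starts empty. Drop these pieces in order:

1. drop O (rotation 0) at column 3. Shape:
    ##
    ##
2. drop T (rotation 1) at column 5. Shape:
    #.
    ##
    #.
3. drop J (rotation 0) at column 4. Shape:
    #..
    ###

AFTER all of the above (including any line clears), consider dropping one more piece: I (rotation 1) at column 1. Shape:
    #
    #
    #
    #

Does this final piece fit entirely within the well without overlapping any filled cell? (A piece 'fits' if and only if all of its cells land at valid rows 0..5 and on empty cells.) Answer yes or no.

Drop 1: O rot0 at col 3 lands with bottom-row=0; cleared 0 line(s) (total 0); column heights now [0 0 0 2 2 0 0], max=2
Drop 2: T rot1 at col 5 lands with bottom-row=0; cleared 0 line(s) (total 0); column heights now [0 0 0 2 2 3 2], max=3
Drop 3: J rot0 at col 4 lands with bottom-row=3; cleared 0 line(s) (total 0); column heights now [0 0 0 2 5 4 4], max=5
Test piece I rot1 at col 1 (width 1): heights before test = [0 0 0 2 5 4 4]; fits = True

Answer: yes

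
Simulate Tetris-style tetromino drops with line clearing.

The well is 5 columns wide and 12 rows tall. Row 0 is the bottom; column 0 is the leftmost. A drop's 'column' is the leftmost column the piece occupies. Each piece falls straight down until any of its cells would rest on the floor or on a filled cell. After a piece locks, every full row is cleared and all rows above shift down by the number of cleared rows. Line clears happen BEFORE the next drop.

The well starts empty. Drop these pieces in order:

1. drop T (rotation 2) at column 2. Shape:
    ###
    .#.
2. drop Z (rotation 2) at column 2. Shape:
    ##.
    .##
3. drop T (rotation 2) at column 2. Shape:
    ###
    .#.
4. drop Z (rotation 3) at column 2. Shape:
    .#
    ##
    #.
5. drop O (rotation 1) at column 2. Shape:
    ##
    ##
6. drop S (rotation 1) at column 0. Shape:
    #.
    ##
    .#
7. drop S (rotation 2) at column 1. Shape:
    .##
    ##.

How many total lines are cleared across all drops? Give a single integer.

Answer: 1

Derivation:
Drop 1: T rot2 at col 2 lands with bottom-row=0; cleared 0 line(s) (total 0); column heights now [0 0 2 2 2], max=2
Drop 2: Z rot2 at col 2 lands with bottom-row=2; cleared 0 line(s) (total 0); column heights now [0 0 4 4 3], max=4
Drop 3: T rot2 at col 2 lands with bottom-row=4; cleared 0 line(s) (total 0); column heights now [0 0 6 6 6], max=6
Drop 4: Z rot3 at col 2 lands with bottom-row=6; cleared 0 line(s) (total 0); column heights now [0 0 8 9 6], max=9
Drop 5: O rot1 at col 2 lands with bottom-row=9; cleared 0 line(s) (total 0); column heights now [0 0 11 11 6], max=11
Drop 6: S rot1 at col 0 lands with bottom-row=0; cleared 1 line(s) (total 1); column heights now [2 1 10 10 5], max=10
Drop 7: S rot2 at col 1 lands with bottom-row=10; cleared 0 line(s) (total 1); column heights now [2 11 12 12 5], max=12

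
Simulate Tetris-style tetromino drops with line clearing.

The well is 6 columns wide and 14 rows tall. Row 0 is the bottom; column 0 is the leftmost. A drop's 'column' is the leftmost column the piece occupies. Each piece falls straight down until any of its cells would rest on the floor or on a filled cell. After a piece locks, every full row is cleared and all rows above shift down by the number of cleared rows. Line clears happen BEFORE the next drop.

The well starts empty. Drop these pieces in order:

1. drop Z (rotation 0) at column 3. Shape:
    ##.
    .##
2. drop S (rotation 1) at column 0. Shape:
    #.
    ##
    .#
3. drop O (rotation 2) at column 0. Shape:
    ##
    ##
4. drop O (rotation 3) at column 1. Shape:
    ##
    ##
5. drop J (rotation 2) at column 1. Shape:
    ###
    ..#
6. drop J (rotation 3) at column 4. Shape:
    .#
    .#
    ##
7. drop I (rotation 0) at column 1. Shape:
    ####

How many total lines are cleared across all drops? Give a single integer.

Answer: 0

Derivation:
Drop 1: Z rot0 at col 3 lands with bottom-row=0; cleared 0 line(s) (total 0); column heights now [0 0 0 2 2 1], max=2
Drop 2: S rot1 at col 0 lands with bottom-row=0; cleared 0 line(s) (total 0); column heights now [3 2 0 2 2 1], max=3
Drop 3: O rot2 at col 0 lands with bottom-row=3; cleared 0 line(s) (total 0); column heights now [5 5 0 2 2 1], max=5
Drop 4: O rot3 at col 1 lands with bottom-row=5; cleared 0 line(s) (total 0); column heights now [5 7 7 2 2 1], max=7
Drop 5: J rot2 at col 1 lands with bottom-row=6; cleared 0 line(s) (total 0); column heights now [5 8 8 8 2 1], max=8
Drop 6: J rot3 at col 4 lands with bottom-row=2; cleared 0 line(s) (total 0); column heights now [5 8 8 8 3 5], max=8
Drop 7: I rot0 at col 1 lands with bottom-row=8; cleared 0 line(s) (total 0); column heights now [5 9 9 9 9 5], max=9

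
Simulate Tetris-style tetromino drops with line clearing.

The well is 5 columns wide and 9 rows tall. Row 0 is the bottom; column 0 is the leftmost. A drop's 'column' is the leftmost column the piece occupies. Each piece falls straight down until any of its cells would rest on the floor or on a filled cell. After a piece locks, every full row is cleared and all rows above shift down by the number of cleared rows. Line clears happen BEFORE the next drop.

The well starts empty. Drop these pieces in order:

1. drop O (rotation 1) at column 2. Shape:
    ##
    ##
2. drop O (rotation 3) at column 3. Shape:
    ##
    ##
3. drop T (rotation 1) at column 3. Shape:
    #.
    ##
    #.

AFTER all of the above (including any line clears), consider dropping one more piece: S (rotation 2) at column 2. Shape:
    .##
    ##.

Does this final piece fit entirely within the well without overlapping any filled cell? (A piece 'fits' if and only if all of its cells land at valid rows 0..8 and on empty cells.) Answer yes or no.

Drop 1: O rot1 at col 2 lands with bottom-row=0; cleared 0 line(s) (total 0); column heights now [0 0 2 2 0], max=2
Drop 2: O rot3 at col 3 lands with bottom-row=2; cleared 0 line(s) (total 0); column heights now [0 0 2 4 4], max=4
Drop 3: T rot1 at col 3 lands with bottom-row=4; cleared 0 line(s) (total 0); column heights now [0 0 2 7 6], max=7
Test piece S rot2 at col 2 (width 3): heights before test = [0 0 2 7 6]; fits = True

Answer: yes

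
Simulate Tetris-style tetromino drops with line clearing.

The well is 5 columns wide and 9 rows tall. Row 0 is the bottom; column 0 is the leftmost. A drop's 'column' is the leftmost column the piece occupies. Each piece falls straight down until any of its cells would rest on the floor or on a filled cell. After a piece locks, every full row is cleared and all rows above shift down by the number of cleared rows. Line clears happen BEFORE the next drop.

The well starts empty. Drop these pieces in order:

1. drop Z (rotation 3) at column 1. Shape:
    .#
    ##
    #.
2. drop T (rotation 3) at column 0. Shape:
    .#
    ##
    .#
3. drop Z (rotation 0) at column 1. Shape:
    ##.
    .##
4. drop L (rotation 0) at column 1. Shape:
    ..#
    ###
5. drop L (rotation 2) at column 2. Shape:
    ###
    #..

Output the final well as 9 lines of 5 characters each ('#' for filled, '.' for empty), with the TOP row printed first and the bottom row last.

Drop 1: Z rot3 at col 1 lands with bottom-row=0; cleared 0 line(s) (total 0); column heights now [0 2 3 0 0], max=3
Drop 2: T rot3 at col 0 lands with bottom-row=2; cleared 0 line(s) (total 0); column heights now [4 5 3 0 0], max=5
Drop 3: Z rot0 at col 1 lands with bottom-row=4; cleared 0 line(s) (total 0); column heights now [4 6 6 5 0], max=6
Drop 4: L rot0 at col 1 lands with bottom-row=6; cleared 0 line(s) (total 0); column heights now [4 7 7 8 0], max=8
Drop 5: L rot2 at col 2 lands with bottom-row=7; cleared 0 line(s) (total 0); column heights now [4 7 9 9 9], max=9

Answer: ..###
..##.
.###.
.##..
.###.
##...
.##..
.##..
.#...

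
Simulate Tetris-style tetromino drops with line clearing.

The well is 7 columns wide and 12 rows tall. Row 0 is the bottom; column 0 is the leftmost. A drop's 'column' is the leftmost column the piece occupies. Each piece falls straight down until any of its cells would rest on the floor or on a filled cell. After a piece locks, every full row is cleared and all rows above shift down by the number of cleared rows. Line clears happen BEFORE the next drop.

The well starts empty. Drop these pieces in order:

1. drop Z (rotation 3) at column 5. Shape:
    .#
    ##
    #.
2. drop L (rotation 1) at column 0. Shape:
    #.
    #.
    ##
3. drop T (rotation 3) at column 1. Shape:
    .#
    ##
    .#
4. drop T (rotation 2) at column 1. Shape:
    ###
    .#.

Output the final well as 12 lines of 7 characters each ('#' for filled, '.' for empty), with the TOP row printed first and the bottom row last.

Drop 1: Z rot3 at col 5 lands with bottom-row=0; cleared 0 line(s) (total 0); column heights now [0 0 0 0 0 2 3], max=3
Drop 2: L rot1 at col 0 lands with bottom-row=0; cleared 0 line(s) (total 0); column heights now [3 1 0 0 0 2 3], max=3
Drop 3: T rot3 at col 1 lands with bottom-row=0; cleared 0 line(s) (total 0); column heights now [3 2 3 0 0 2 3], max=3
Drop 4: T rot2 at col 1 lands with bottom-row=3; cleared 0 line(s) (total 0); column heights now [3 5 5 5 0 2 3], max=5

Answer: .......
.......
.......
.......
.......
.......
.......
.###...
..#....
#.#...#
###..##
###..#.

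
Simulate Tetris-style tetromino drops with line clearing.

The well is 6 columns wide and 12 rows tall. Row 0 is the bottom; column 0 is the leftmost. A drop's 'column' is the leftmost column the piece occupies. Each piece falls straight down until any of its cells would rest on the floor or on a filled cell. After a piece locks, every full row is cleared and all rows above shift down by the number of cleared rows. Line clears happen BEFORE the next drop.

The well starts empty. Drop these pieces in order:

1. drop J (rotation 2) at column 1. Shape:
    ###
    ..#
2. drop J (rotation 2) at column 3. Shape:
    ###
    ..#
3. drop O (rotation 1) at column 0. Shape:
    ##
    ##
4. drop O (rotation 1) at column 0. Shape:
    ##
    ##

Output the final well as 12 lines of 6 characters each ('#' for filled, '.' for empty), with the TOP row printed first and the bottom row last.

Drop 1: J rot2 at col 1 lands with bottom-row=0; cleared 0 line(s) (total 0); column heights now [0 2 2 2 0 0], max=2
Drop 2: J rot2 at col 3 lands with bottom-row=1; cleared 0 line(s) (total 0); column heights now [0 2 2 3 3 3], max=3
Drop 3: O rot1 at col 0 lands with bottom-row=2; cleared 0 line(s) (total 0); column heights now [4 4 2 3 3 3], max=4
Drop 4: O rot1 at col 0 lands with bottom-row=4; cleared 0 line(s) (total 0); column heights now [6 6 2 3 3 3], max=6

Answer: ......
......
......
......
......
......
##....
##....
##....
##.###
.###.#
...#..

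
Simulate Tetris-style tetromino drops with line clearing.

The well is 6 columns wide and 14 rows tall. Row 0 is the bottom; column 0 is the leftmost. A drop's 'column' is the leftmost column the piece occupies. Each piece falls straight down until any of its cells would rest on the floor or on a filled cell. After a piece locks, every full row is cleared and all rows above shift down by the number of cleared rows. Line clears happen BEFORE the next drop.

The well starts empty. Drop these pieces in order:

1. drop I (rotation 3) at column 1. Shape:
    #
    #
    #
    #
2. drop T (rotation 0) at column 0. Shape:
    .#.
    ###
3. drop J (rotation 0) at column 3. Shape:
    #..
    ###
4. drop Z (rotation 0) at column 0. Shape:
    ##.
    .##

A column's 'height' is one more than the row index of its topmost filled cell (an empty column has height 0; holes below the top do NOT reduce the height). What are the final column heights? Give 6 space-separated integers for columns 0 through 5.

Answer: 8 8 7 2 1 1

Derivation:
Drop 1: I rot3 at col 1 lands with bottom-row=0; cleared 0 line(s) (total 0); column heights now [0 4 0 0 0 0], max=4
Drop 2: T rot0 at col 0 lands with bottom-row=4; cleared 0 line(s) (total 0); column heights now [5 6 5 0 0 0], max=6
Drop 3: J rot0 at col 3 lands with bottom-row=0; cleared 0 line(s) (total 0); column heights now [5 6 5 2 1 1], max=6
Drop 4: Z rot0 at col 0 lands with bottom-row=6; cleared 0 line(s) (total 0); column heights now [8 8 7 2 1 1], max=8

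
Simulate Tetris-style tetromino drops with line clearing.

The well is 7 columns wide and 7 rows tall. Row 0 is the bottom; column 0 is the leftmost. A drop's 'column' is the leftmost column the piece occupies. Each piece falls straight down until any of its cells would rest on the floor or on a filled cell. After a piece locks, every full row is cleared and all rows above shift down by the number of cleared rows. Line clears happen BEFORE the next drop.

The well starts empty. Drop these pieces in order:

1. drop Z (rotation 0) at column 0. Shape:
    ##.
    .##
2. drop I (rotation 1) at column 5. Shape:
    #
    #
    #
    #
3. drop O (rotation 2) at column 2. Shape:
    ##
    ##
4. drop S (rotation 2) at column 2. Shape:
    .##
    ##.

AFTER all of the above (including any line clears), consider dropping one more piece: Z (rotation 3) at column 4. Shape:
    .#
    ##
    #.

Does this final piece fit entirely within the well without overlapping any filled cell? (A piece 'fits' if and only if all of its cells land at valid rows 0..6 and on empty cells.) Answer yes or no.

Drop 1: Z rot0 at col 0 lands with bottom-row=0; cleared 0 line(s) (total 0); column heights now [2 2 1 0 0 0 0], max=2
Drop 2: I rot1 at col 5 lands with bottom-row=0; cleared 0 line(s) (total 0); column heights now [2 2 1 0 0 4 0], max=4
Drop 3: O rot2 at col 2 lands with bottom-row=1; cleared 0 line(s) (total 0); column heights now [2 2 3 3 0 4 0], max=4
Drop 4: S rot2 at col 2 lands with bottom-row=3; cleared 0 line(s) (total 0); column heights now [2 2 4 5 5 4 0], max=5
Test piece Z rot3 at col 4 (width 2): heights before test = [2 2 4 5 5 4 0]; fits = False

Answer: no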